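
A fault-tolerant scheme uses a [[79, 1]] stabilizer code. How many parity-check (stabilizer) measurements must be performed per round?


For an [[n,k]] stabilizer code:
Number of stabilizer generators = n - k
= 79 - 1
= 78

78


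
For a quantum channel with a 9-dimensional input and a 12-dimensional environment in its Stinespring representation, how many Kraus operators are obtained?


Tracing out the environment in an orthonormal basis {|i>_E} gives Kraus operators K_i = <i|_E U |0>_E.
Number of Kraus operators = dim(H_env) = d_env
= 12

12


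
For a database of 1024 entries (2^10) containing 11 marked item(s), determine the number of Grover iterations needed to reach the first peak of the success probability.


After j Grover iterations the success probability is P(j) = sin^2((2j+1)*theta), where sin(theta) = sqrt(k/N).
N = 2^10 = 1024, k = 11
sin(theta) = sqrt(k/N) = 0.1036445247
theta = arcsin(sqrt(k/N)) = 0.103830989 rad
P(j) reaches its first maximum when (2j+1)*theta is as close as possible to pi/2, i.e. j = round(pi/(4*theta) - 1/2).
pi/(4*theta) - 1/2 = 7.0642
(For comparison, the common estimate pi/4 * sqrt(N/k) = 7.5778; the exact maximiser is used here.)
Optimal iterations = 7

7


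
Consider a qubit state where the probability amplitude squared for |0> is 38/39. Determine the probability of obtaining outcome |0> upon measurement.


|alpha|^2 = 38/39 = 0.9744
|beta|^2 = 1 - 38/39 = 1/39 = 0.0256
P(|0>) = |alpha|^2 = 0.9744

0.9744


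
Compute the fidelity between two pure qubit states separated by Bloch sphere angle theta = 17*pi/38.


For states separated by angle theta on Bloch sphere:
F = cos^2(theta/2)
theta = 17*pi/38 = 1.4054
theta/2 = 0.7027
cos(theta/2) = 0.7631
F = 0.5823

0.5823


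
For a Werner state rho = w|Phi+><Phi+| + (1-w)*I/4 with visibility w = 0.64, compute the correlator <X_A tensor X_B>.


|Phi+> = (|00> + |11>)/sqrt(2)
For the pure Bell state, <X_A X_B> = +1 (Bell-state Pauli correlator).
The maximally-mixed part I/4 has tr(I/4 * P tensor P) = 0 for any traceless Pauli P.
So <X_A X_B>_rho = w * (+1) + (1 - w) * 0
= 0.64 * (+1)
= 0.6400

0.6400


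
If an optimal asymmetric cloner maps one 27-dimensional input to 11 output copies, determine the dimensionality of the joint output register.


Output space = H^(tensor 11) where dim(H) = 27
dim = 27^11
= 729 (after 2 factors)
= 19683 (after 3 factors)
= 531441 (after 4 factors)
= 14348907 (after 5 factors)
= 387420489 (after 6 factors)
= 10460353203 (after 7 factors)
= 282429536481 (after 8 factors)
= 7625597484987 (after 9 factors)
= 205891132094649 (after 10 factors)
= 5559060566555523 (after 11 factors)
= 5559060566555523

5559060566555523


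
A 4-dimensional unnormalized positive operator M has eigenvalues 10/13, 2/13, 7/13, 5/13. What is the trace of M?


tr(M) = sum of eigenvalues
= 10/13 + 2/13 + 7/13 + 5/13
= 24/13
= 1.8462

1.8462


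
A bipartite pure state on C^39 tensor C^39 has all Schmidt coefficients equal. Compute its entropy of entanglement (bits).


For a maximally entangled state in d x d:
S = log2(d) = log2(39)
= 5.2854

5.2854


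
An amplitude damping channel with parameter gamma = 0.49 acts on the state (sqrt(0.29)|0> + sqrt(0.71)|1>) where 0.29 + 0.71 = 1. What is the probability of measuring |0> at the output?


For amplitude damping with parameter gamma on state sqrt(a)|0> + sqrt(b)|1>:
alpha^2 = 0.29, beta^2 = 0.71
P(|0>) = alpha^2 + gamma * beta^2
= 0.29 + 0.49 * 0.71
= 0.29 + 0.3479
= 0.6379

0.6379


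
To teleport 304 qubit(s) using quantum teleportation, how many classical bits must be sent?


Quantum teleportation requires 2 classical bits per qubit teleported.
304 qubit(s) -> 2 * 304 = 608 classical bits

608


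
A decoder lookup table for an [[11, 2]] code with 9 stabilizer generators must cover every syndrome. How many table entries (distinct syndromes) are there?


Each stabilizer generator gives a binary (+1 or -1) measurement outcome.
With 9 independent generators:
Total syndromes = 2^9
= 512

512


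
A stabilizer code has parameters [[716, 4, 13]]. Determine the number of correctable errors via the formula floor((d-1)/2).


Code parameters: [[716, 4, 13]], distance d = 13.
Number of correctable errors = floor((d-1)/2)
= floor((13 - 1)/2)
= floor(12/2)
= 6

6


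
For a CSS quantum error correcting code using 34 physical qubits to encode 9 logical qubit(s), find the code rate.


Code rate R = k/n
= 9/34
= 0.2647

0.2647


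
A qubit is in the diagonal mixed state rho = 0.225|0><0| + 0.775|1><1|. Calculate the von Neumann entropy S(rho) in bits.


S = -p*log2(p) - (1-p)*log2(1-p)
p = 0.2250, 1-p = 0.7750
= -0.2250 * log2(0.2250) - 0.7750 * log2(0.7750)
= -(-0.4842) - (-0.2850)
= 0.7692

0.7692


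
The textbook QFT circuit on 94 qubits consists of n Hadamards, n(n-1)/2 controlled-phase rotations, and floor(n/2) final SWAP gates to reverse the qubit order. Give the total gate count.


Hadamard gates: 94
Controlled rotations: n*(n-1)/2 = 94*93/2 = 4371
SWAP gates: floor(n/2) = floor(94/2) = 47
Total = 94 + 4371 + 47
= 4512

4512


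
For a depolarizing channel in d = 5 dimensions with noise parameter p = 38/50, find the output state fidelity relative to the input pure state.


F = (1-p) + p/d
= (1 - 0.7600) + 0.7600/5
= 0.2400 + 0.1520
= 0.3920

0.3920


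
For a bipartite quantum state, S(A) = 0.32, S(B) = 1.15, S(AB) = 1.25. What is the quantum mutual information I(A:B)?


I(A:B) = S(A) + S(B) - S(AB)
= 0.32 + 1.15 - 1.25
= 0.2200

0.2200


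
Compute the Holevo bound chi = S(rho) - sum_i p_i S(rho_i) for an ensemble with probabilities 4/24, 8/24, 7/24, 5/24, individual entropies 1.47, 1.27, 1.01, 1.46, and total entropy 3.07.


chi = S(rho) - sum_i p_i * S(rho_i)
Weighted entropy = 4/24 * 1.47 + 8/24 * 1.27 + 7/24 * 1.01 + 5/24 * 1.46
= 1.2671
chi = 3.07 - 1.2671
= 1.8029

1.8029


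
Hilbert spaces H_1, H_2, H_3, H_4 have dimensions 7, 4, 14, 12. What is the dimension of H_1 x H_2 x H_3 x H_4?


dim(H_1 x H_2 x H_3 x H_4) = 7 * 4 * 14 * 12
= 28 * 14 * 12
= 392 * 12
= 4704

4704


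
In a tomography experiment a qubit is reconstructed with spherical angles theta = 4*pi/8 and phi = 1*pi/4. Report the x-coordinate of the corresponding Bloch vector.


theta = 1.5708, phi = 0.7854
r_x = sin(theta)*cos(phi) = 1.0000 * 0.7071
r_x = 0.7071

0.7071


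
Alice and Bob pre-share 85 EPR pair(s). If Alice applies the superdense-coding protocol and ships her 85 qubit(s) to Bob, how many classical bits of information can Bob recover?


Superdense coding allows 2 classical bits per shared entangled pair.
85 pair(s) -> 2 * 85 = 170 classical bits

170


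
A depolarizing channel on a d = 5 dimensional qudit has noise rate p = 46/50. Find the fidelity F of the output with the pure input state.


F = (1-p) + p/d
= (1 - 0.9200) + 0.9200/5
= 0.0800 + 0.1840
= 0.2640

0.2640


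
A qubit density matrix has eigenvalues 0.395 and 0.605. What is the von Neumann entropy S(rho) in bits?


S = -p*log2(p) - (1-p)*log2(1-p)
p = 0.3950, 1-p = 0.6050
= -0.3950 * log2(0.3950) - 0.6050 * log2(0.6050)
= -(-0.5293) - (-0.4386)
= 0.9680

0.9680


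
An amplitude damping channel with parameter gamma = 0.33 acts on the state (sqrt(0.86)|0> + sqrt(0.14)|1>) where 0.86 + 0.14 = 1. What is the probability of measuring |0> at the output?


For amplitude damping with parameter gamma on state sqrt(a)|0> + sqrt(b)|1>:
alpha^2 = 0.86, beta^2 = 0.14
P(|0>) = alpha^2 + gamma * beta^2
= 0.86 + 0.33 * 0.14
= 0.86 + 0.0462
= 0.9062

0.9062


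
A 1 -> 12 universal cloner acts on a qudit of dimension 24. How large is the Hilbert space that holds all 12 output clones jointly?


Output space = H^(tensor 12) where dim(H) = 24
dim = 24^12
= 576 (after 2 factors)
= 13824 (after 3 factors)
= 331776 (after 4 factors)
= 7962624 (after 5 factors)
= 191102976 (after 6 factors)
= 4586471424 (after 7 factors)
= 110075314176 (after 8 factors)
= 2641807540224 (after 9 factors)
= 63403380965376 (after 10 factors)
= 1521681143169024 (after 11 factors)
= 36520347436056576 (after 12 factors)
= 36520347436056576

36520347436056576


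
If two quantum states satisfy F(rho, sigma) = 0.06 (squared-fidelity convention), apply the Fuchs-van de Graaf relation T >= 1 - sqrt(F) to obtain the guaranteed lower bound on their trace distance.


Fuchs-van de Graaf (squared-fidelity convention): 1 - sqrt(F) <= T <= sqrt(1 - F).
Lower bound: T >= 1 - sqrt(F)
sqrt(F) = sqrt(0.06) = 0.2449
T >= 1 - 0.2449
T >= 0.7551

0.7551


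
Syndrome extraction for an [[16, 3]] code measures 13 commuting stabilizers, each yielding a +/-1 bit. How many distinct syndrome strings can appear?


Each stabilizer generator gives a binary (+1 or -1) measurement outcome.
With 13 independent generators:
Total syndromes = 2^13
= 8192

8192


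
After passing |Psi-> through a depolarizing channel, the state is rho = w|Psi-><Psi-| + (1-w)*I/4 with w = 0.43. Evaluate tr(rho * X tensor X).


|Psi-> = (|01> - |10>)/sqrt(2)
For the pure Bell state, <X_A X_B> = -1 (Bell-state Pauli correlator).
The maximally-mixed part I/4 has tr(I/4 * P tensor P) = 0 for any traceless Pauli P.
So <X_A X_B>_rho = w * (-1) + (1 - w) * 0
= 0.43 * (-1)
= -0.4300

-0.4300


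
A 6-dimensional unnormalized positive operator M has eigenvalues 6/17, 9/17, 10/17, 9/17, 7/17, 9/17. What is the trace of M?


tr(M) = sum of eigenvalues
= 6/17 + 9/17 + 10/17 + 9/17 + 7/17 + 9/17
= 50/17
= 2.9412

2.9412


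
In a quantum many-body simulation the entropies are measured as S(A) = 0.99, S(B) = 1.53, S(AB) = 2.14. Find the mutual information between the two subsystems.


I(A:B) = S(A) + S(B) - S(AB)
= 0.99 + 1.53 - 2.14
= 0.3800

0.3800


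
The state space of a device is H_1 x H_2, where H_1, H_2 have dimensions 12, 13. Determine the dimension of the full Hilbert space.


dim(H_1 x H_2) = 12 * 13
= 156

156


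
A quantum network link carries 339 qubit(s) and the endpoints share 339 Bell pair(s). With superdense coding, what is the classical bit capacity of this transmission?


Superdense coding allows 2 classical bits per shared entangled pair.
339 pair(s) -> 2 * 339 = 678 classical bits

678


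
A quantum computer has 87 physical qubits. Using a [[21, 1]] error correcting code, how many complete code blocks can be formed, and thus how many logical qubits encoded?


Each code block uses 21 physical qubits for 1 logical qubit(s).
Number of complete blocks = floor(87 / 21) = 4
Logical qubits = 4 * 1
= 4

4


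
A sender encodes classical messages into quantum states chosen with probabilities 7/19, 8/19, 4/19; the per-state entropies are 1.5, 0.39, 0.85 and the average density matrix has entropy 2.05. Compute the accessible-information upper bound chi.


chi = S(rho) - sum_i p_i * S(rho_i)
Weighted entropy = 7/19 * 1.5 + 8/19 * 0.39 + 4/19 * 0.85
= 0.8958
chi = 2.05 - 0.8958
= 1.1542

1.1542


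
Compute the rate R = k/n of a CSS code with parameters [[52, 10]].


Code rate R = k/n
= 10/52
= 0.1923

0.1923


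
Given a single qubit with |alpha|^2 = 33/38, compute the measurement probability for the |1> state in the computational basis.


|alpha|^2 = 33/38 = 0.8684
|beta|^2 = 1 - 33/38 = 5/38 = 0.1316
P(|1>) = |beta|^2 = 0.1316

0.1316


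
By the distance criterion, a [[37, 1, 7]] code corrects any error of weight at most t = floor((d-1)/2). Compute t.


Code parameters: [[37, 1, 7]], distance d = 7.
Number of correctable errors = floor((d-1)/2)
= floor((7 - 1)/2)
= floor(6/2)
= 3

3


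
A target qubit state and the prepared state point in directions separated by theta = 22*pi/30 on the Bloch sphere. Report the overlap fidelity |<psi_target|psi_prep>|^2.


For states separated by angle theta on Bloch sphere:
F = cos^2(theta/2)
theta = 22*pi/30 = 2.3038
theta/2 = 1.1519
cos(theta/2) = 0.4067
F = 0.1654

0.1654


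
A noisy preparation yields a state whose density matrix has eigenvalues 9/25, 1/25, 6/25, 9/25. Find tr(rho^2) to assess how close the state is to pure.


tr(rho^2) = sum of eigenvalues squared
= (9/25)^2 + (1/25)^2 + (6/25)^2 + (9/25)^2
= (81 + 1 + 36 + 81) / 625
= 199/625
= 0.3184

0.3184


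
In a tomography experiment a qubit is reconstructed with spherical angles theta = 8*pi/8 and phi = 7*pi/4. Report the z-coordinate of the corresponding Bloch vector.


theta = 3.1416, phi = 5.4978
r_z = cos(theta) = -1.0000

-1.0000


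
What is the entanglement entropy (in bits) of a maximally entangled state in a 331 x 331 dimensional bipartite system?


For a maximally entangled state in d x d:
S = log2(d) = log2(331)
= 8.3707

8.3707


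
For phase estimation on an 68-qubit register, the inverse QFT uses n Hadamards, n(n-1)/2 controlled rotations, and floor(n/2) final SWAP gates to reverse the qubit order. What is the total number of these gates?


Hadamard gates: 68
Controlled rotations: n*(n-1)/2 = 68*67/2 = 2278
SWAP gates: floor(n/2) = floor(68/2) = 34
Total = 68 + 2278 + 34
= 2380

2380


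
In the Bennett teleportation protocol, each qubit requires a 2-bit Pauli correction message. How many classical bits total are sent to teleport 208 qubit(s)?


Quantum teleportation requires 2 classical bits per qubit teleported.
208 qubit(s) -> 2 * 208 = 416 classical bits

416


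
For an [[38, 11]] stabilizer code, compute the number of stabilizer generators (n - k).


For an [[n,k]] stabilizer code:
Number of stabilizer generators = n - k
= 38 - 11
= 27

27


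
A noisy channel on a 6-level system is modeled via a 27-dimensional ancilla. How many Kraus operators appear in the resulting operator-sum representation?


Tracing out the environment in an orthonormal basis {|i>_E} gives Kraus operators K_i = <i|_E U |0>_E.
Number of Kraus operators = dim(H_env) = d_env
= 27

27


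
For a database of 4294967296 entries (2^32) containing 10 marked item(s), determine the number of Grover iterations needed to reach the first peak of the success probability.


After j Grover iterations the success probability is P(j) = sin^2((2j+1)*theta), where sin(theta) = sqrt(k/N).
N = 2^32 = 4294967296, k = 10
sin(theta) = sqrt(k/N) = 4.825252777e-05
theta = arcsin(sqrt(k/N)) = 4.825252779e-05 rad
P(j) reaches its first maximum when (2j+1)*theta is as close as possible to pi/2, i.e. j = round(pi/(4*theta) - 1/2).
pi/(4*theta) - 1/2 = 16276.3294
(For comparison, the common estimate pi/4 * sqrt(N/k) = 16276.8294; the exact maximiser is used here.)
Optimal iterations = 16276

16276


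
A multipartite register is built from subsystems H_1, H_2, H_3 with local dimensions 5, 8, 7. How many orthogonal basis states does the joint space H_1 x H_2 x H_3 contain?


dim(H_1 x H_2 x H_3) = 5 * 8 * 7
= 40 * 7
= 280

280


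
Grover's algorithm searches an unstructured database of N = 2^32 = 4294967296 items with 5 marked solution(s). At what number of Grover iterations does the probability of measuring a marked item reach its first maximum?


After j Grover iterations the success probability is P(j) = sin^2((2j+1)*theta), where sin(theta) = sqrt(k/N).
N = 2^32 = 4294967296, k = 5
sin(theta) = sqrt(k/N) = 3.41196896e-05
theta = arcsin(sqrt(k/N)) = 3.41196896e-05 rad
P(j) reaches its first maximum when (2j+1)*theta is as close as possible to pi/2, i.e. j = round(pi/(4*theta) - 1/2).
pi/(4*theta) - 1/2 = 23018.4129
(For comparison, the common estimate pi/4 * sqrt(N/k) = 23018.9129; the exact maximiser is used here.)
Optimal iterations = 23018

23018


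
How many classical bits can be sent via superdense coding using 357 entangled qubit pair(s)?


Superdense coding allows 2 classical bits per shared entangled pair.
357 pair(s) -> 2 * 357 = 714 classical bits

714


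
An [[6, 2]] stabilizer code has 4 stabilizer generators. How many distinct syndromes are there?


Each stabilizer generator gives a binary (+1 or -1) measurement outcome.
With 4 independent generators:
Total syndromes = 2^4
= 16

16


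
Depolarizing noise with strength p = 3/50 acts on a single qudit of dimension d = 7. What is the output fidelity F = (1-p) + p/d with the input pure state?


F = (1-p) + p/d
= (1 - 0.0600) + 0.0600/7
= 0.9400 + 0.0086
= 0.9486

0.9486


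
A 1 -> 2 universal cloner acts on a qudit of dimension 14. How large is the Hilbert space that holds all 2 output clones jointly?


Output space = H^(tensor 2) where dim(H) = 14
dim = 14^2
= 196

196


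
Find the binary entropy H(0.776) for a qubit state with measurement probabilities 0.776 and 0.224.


S = -p*log2(p) - (1-p)*log2(1-p)
p = 0.7760, 1-p = 0.2240
= -0.7760 * log2(0.7760) - 0.2240 * log2(0.2240)
= -(-0.2839) - (-0.4835)
= 0.7674

0.7674


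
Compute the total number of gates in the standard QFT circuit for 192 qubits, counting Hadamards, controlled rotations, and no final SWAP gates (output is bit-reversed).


Hadamard gates: 192
Controlled rotations: n*(n-1)/2 = 192*191/2 = 18336
SWAP gates: 0 (omitted)
Total = 192 + 18336
= 18528

18528


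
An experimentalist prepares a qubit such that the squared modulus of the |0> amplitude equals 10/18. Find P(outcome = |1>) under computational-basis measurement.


|alpha|^2 = 10/18 = 0.5556
|beta|^2 = 1 - 10/18 = 8/18 = 0.4444
P(|1>) = |beta|^2 = 0.4444

0.4444


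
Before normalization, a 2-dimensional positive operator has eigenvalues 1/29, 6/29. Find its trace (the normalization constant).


tr(M) = sum of eigenvalues
= 1/29 + 6/29
= 7/29
= 0.2414

0.2414


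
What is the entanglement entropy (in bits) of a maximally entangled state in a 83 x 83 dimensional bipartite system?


For a maximally entangled state in d x d:
S = log2(d) = log2(83)
= 6.3750

6.3750


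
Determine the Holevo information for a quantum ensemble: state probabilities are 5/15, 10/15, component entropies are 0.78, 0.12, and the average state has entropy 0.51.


chi = S(rho) - sum_i p_i * S(rho_i)
Weighted entropy = 5/15 * 0.78 + 10/15 * 0.12
= 0.3400
chi = 0.51 - 0.3400
= 0.1700

0.1700


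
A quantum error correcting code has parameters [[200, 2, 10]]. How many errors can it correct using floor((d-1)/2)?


Code parameters: [[200, 2, 10]], distance d = 10.
Number of correctable errors = floor((d-1)/2)
= floor((10 - 1)/2)
= floor(9/2)
= 4

4


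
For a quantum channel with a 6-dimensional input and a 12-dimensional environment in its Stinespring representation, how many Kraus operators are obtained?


Tracing out the environment in an orthonormal basis {|i>_E} gives Kraus operators K_i = <i|_E U |0>_E.
Number of Kraus operators = dim(H_env) = d_env
= 12

12


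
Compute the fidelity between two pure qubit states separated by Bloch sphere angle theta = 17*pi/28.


For states separated by angle theta on Bloch sphere:
F = cos^2(theta/2)
theta = 17*pi/28 = 1.9074
theta/2 = 0.9537
cos(theta/2) = 0.5787
F = 0.3349

0.3349


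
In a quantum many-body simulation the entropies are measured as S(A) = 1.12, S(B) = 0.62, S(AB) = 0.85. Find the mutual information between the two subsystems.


I(A:B) = S(A) + S(B) - S(AB)
= 1.12 + 0.62 - 0.85
= 0.8900

0.8900


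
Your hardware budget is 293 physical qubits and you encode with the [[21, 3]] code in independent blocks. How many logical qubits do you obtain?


Each code block uses 21 physical qubits for 3 logical qubit(s).
Number of complete blocks = floor(293 / 21) = 13
Logical qubits = 13 * 3
= 39

39


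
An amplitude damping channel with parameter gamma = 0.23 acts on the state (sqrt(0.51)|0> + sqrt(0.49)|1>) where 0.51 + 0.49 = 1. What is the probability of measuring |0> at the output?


For amplitude damping with parameter gamma on state sqrt(a)|0> + sqrt(b)|1>:
alpha^2 = 0.51, beta^2 = 0.49
P(|0>) = alpha^2 + gamma * beta^2
= 0.51 + 0.23 * 0.49
= 0.51 + 0.1127
= 0.6227

0.6227


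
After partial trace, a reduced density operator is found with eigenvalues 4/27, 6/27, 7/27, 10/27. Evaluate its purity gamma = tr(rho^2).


tr(rho^2) = sum of eigenvalues squared
= (4/27)^2 + (6/27)^2 + (7/27)^2 + (10/27)^2
= (16 + 36 + 49 + 100) / 729
= 201/729
= 0.2757

0.2757


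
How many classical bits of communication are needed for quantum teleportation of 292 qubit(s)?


Quantum teleportation requires 2 classical bits per qubit teleported.
292 qubit(s) -> 2 * 292 = 584 classical bits

584


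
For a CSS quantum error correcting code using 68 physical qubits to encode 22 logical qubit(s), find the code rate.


Code rate R = k/n
= 22/68
= 0.3235

0.3235


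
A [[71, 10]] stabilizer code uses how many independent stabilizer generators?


For an [[n,k]] stabilizer code:
Number of stabilizer generators = n - k
= 71 - 10
= 61

61


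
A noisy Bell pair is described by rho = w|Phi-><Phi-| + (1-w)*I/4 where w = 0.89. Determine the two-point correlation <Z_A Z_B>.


|Phi-> = (|00> - |11>)/sqrt(2)
For the pure Bell state, <Z_A Z_B> = +1 (Bell-state Pauli correlator).
The maximally-mixed part I/4 has tr(I/4 * P tensor P) = 0 for any traceless Pauli P.
So <Z_A Z_B>_rho = w * (+1) + (1 - w) * 0
= 0.89 * (+1)
= 0.8900

0.8900


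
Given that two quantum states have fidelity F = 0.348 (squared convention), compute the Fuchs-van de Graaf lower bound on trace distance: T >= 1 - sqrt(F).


Fuchs-van de Graaf (squared-fidelity convention): 1 - sqrt(F) <= T <= sqrt(1 - F).
Lower bound: T >= 1 - sqrt(F)
sqrt(F) = sqrt(0.348) = 0.5899
T >= 1 - 0.5899
T >= 0.4101

0.4101


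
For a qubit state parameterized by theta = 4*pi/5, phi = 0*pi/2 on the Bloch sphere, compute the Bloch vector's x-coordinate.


theta = 2.5133, phi = 0.0000
r_x = sin(theta)*cos(phi) = 0.5878 * 1.0000
r_x = 0.5878

0.5878


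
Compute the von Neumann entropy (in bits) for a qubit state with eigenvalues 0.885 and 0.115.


S = -p*log2(p) - (1-p)*log2(1-p)
p = 0.8850, 1-p = 0.1150
= -0.8850 * log2(0.8850) - 0.1150 * log2(0.1150)
= -(-0.1560) - (-0.3588)
= 0.5148

0.5148


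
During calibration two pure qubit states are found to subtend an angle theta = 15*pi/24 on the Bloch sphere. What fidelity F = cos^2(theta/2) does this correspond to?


For states separated by angle theta on Bloch sphere:
F = cos^2(theta/2)
theta = 15*pi/24 = 1.9635
theta/2 = 0.9817
cos(theta/2) = 0.5556
F = 0.3087

0.3087


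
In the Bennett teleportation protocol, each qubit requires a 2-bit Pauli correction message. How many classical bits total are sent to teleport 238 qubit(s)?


Quantum teleportation requires 2 classical bits per qubit teleported.
238 qubit(s) -> 2 * 238 = 476 classical bits

476


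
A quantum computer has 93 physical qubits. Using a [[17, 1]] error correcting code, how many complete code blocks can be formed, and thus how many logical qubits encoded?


Each code block uses 17 physical qubits for 1 logical qubit(s).
Number of complete blocks = floor(93 / 17) = 5
Logical qubits = 5 * 1
= 5

5


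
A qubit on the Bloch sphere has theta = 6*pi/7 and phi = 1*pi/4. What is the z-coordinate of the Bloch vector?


theta = 2.6928, phi = 0.7854
r_z = cos(theta) = -0.9010

-0.9010


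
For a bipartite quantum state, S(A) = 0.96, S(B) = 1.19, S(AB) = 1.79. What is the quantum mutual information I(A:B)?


I(A:B) = S(A) + S(B) - S(AB)
= 0.96 + 1.19 - 1.79
= 0.3600

0.3600


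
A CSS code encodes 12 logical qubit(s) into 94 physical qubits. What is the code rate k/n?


Code rate R = k/n
= 12/94
= 0.1277

0.1277


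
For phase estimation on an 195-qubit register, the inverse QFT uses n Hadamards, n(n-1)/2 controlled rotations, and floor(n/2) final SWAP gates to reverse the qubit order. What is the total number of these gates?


Hadamard gates: 195
Controlled rotations: n*(n-1)/2 = 195*194/2 = 18915
SWAP gates: floor(n/2) = floor(195/2) = 97
Total = 195 + 18915 + 97
= 19207

19207


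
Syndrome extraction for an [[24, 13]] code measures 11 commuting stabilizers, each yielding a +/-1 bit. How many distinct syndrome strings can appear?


Each stabilizer generator gives a binary (+1 or -1) measurement outcome.
With 11 independent generators:
Total syndromes = 2^11
= 2048

2048


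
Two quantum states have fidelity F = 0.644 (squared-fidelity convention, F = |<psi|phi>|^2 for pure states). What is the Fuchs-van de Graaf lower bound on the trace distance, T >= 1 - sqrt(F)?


Fuchs-van de Graaf (squared-fidelity convention): 1 - sqrt(F) <= T <= sqrt(1 - F).
Lower bound: T >= 1 - sqrt(F)
sqrt(F) = sqrt(0.644) = 0.8025
T >= 1 - 0.8025
T >= 0.1975

0.1975


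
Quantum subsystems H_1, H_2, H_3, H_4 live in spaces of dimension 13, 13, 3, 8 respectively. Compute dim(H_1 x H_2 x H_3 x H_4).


dim(H_1 x H_2 x H_3 x H_4) = 13 * 13 * 3 * 8
= 169 * 3 * 8
= 507 * 8
= 4056

4056


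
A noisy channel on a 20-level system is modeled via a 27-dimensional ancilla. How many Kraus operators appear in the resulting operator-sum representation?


Tracing out the environment in an orthonormal basis {|i>_E} gives Kraus operators K_i = <i|_E U |0>_E.
Number of Kraus operators = dim(H_env) = d_env
= 27

27


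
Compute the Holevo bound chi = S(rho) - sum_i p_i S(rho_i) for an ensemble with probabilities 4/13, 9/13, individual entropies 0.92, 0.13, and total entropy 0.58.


chi = S(rho) - sum_i p_i * S(rho_i)
Weighted entropy = 4/13 * 0.92 + 9/13 * 0.13
= 0.3731
chi = 0.58 - 0.3731
= 0.2069

0.2069


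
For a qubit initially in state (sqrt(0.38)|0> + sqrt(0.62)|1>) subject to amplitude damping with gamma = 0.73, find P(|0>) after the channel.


For amplitude damping with parameter gamma on state sqrt(a)|0> + sqrt(b)|1>:
alpha^2 = 0.38, beta^2 = 0.62
P(|0>) = alpha^2 + gamma * beta^2
= 0.38 + 0.73 * 0.62
= 0.38 + 0.4526
= 0.8326

0.8326


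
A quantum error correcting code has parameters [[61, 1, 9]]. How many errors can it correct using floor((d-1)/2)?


Code parameters: [[61, 1, 9]], distance d = 9.
Number of correctable errors = floor((d-1)/2)
= floor((9 - 1)/2)
= floor(8/2)
= 4

4


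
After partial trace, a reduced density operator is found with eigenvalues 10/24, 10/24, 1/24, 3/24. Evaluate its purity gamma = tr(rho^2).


tr(rho^2) = sum of eigenvalues squared
= (10/24)^2 + (10/24)^2 + (1/24)^2 + (3/24)^2
= (100 + 100 + 1 + 9) / 576
= 210/576
= 0.3646

0.3646


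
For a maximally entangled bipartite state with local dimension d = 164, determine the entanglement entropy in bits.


For a maximally entangled state in d x d:
S = log2(d) = log2(164)
= 7.3576

7.3576


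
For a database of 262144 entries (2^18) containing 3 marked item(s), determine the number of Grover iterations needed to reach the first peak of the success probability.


After j Grover iterations the success probability is P(j) = sin^2((2j+1)*theta), where sin(theta) = sqrt(k/N).
N = 2^18 = 262144, k = 3
sin(theta) = sqrt(k/N) = 0.003382911734
theta = arcsin(sqrt(k/N)) = 0.003382918186 rad
P(j) reaches its first maximum when (2j+1)*theta is as close as possible to pi/2, i.e. j = round(pi/(4*theta) - 1/2).
pi/(4*theta) - 1/2 = 231.6659
(For comparison, the common estimate pi/4 * sqrt(N/k) = 232.1663; the exact maximiser is used here.)
Optimal iterations = 232

232


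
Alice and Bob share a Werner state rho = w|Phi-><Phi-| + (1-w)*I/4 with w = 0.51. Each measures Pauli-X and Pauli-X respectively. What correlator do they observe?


|Phi-> = (|00> - |11>)/sqrt(2)
For the pure Bell state, <X_A X_B> = -1 (Bell-state Pauli correlator).
The maximally-mixed part I/4 has tr(I/4 * P tensor P) = 0 for any traceless Pauli P.
So <X_A X_B>_rho = w * (-1) + (1 - w) * 0
= 0.51 * (-1)
= -0.5100

-0.5100


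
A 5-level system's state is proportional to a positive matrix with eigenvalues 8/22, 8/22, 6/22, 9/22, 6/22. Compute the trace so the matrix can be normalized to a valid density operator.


tr(M) = sum of eigenvalues
= 8/22 + 8/22 + 6/22 + 9/22 + 6/22
= 37/22
= 1.6818

1.6818


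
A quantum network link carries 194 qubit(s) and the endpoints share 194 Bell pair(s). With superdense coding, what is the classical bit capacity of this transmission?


Superdense coding allows 2 classical bits per shared entangled pair.
194 pair(s) -> 2 * 194 = 388 classical bits

388


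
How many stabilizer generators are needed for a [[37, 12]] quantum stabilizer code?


For an [[n,k]] stabilizer code:
Number of stabilizer generators = n - k
= 37 - 12
= 25

25


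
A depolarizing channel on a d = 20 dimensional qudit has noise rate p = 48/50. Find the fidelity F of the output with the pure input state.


F = (1-p) + p/d
= (1 - 0.9600) + 0.9600/20
= 0.0400 + 0.0480
= 0.0880

0.0880


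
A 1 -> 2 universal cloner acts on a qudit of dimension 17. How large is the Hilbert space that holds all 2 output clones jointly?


Output space = H^(tensor 2) where dim(H) = 17
dim = 17^2
= 289

289


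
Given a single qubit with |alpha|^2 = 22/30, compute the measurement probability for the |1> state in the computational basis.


|alpha|^2 = 22/30 = 0.7333
|beta|^2 = 1 - 22/30 = 8/30 = 0.2667
P(|1>) = |beta|^2 = 0.2667

0.2667


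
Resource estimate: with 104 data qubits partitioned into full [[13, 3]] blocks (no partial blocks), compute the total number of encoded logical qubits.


Each code block uses 13 physical qubits for 3 logical qubit(s).
Number of complete blocks = floor(104 / 13) = 8
Logical qubits = 8 * 3
= 24

24


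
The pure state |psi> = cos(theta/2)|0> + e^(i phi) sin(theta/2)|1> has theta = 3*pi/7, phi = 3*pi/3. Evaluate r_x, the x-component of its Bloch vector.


theta = 1.3464, phi = 3.1416
r_x = sin(theta)*cos(phi) = 0.9749 * -1.0000
r_x = -0.9749

-0.9749


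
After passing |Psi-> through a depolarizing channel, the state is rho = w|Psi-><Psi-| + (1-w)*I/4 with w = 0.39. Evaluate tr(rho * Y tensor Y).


|Psi-> = (|01> - |10>)/sqrt(2)
For the pure Bell state, <Y_A Y_B> = -1 (Bell-state Pauli correlator).
The maximally-mixed part I/4 has tr(I/4 * P tensor P) = 0 for any traceless Pauli P.
So <Y_A Y_B>_rho = w * (-1) + (1 - w) * 0
= 0.39 * (-1)
= -0.3900

-0.3900


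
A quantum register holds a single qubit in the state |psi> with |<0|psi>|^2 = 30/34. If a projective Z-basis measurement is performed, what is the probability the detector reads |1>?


|alpha|^2 = 30/34 = 0.8824
|beta|^2 = 1 - 30/34 = 4/34 = 0.1176
P(|1>) = |beta|^2 = 0.1176

0.1176


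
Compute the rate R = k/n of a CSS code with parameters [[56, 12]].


Code rate R = k/n
= 12/56
= 0.2143

0.2143


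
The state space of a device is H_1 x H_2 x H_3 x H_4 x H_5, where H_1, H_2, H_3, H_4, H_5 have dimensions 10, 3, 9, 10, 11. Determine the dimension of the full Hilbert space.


dim(H_1 x H_2 x H_3 x H_4 x H_5) = 10 * 3 * 9 * 10 * 11
= 30 * 9 * 10 * 11
= 270 * 10 * 11
= 2700 * 11
= 29700

29700


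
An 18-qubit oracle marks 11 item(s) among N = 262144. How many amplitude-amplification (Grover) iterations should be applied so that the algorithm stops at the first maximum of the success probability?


After j Grover iterations the success probability is P(j) = sin^2((2j+1)*theta), where sin(theta) = sqrt(k/N).
N = 2^18 = 262144, k = 11
sin(theta) = sqrt(k/N) = 0.006477782794
theta = arcsin(sqrt(k/N)) = 0.006477828098 rad
P(j) reaches its first maximum when (2j+1)*theta is as close as possible to pi/2, i.e. j = round(pi/(4*theta) - 1/2).
pi/(4*theta) - 1/2 = 120.7441
(For comparison, the common estimate pi/4 * sqrt(N/k) = 121.2449; the exact maximiser is used here.)
Optimal iterations = 121

121


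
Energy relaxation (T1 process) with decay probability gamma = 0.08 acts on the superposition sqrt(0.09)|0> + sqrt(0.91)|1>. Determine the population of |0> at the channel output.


For amplitude damping with parameter gamma on state sqrt(a)|0> + sqrt(b)|1>:
alpha^2 = 0.09, beta^2 = 0.91
P(|0>) = alpha^2 + gamma * beta^2
= 0.09 + 0.08 * 0.91
= 0.09 + 0.0728
= 0.1628

0.1628


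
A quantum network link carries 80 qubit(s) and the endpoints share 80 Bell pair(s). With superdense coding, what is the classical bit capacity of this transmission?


Superdense coding allows 2 classical bits per shared entangled pair.
80 pair(s) -> 2 * 80 = 160 classical bits

160


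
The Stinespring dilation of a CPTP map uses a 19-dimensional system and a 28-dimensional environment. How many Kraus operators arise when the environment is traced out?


Tracing out the environment in an orthonormal basis {|i>_E} gives Kraus operators K_i = <i|_E U |0>_E.
Number of Kraus operators = dim(H_env) = d_env
= 28

28


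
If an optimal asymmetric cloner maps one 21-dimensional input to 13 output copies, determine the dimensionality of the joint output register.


Output space = H^(tensor 13) where dim(H) = 21
dim = 21^13
= 441 (after 2 factors)
= 9261 (after 3 factors)
= 194481 (after 4 factors)
= 4084101 (after 5 factors)
= 85766121 (after 6 factors)
= 1801088541 (after 7 factors)
= 37822859361 (after 8 factors)
= 794280046581 (after 9 factors)
= 16679880978201 (after 10 factors)
= 350277500542221 (after 11 factors)
= 7355827511386641 (after 12 factors)
= 154472377739119461 (after 13 factors)
= 154472377739119461

154472377739119461


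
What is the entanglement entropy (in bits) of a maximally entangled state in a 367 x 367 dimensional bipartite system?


For a maximally entangled state in d x d:
S = log2(d) = log2(367)
= 8.5196

8.5196


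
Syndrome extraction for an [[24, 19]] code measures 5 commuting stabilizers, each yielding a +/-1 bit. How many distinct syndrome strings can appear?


Each stabilizer generator gives a binary (+1 or -1) measurement outcome.
With 5 independent generators:
Total syndromes = 2^5
= 32

32


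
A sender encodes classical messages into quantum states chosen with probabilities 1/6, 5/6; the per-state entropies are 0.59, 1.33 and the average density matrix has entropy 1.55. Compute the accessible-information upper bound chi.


chi = S(rho) - sum_i p_i * S(rho_i)
Weighted entropy = 1/6 * 0.59 + 5/6 * 1.33
= 1.2067
chi = 1.55 - 1.2067
= 0.3433

0.3433


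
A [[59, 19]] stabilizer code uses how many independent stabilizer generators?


For an [[n,k]] stabilizer code:
Number of stabilizer generators = n - k
= 59 - 19
= 40

40


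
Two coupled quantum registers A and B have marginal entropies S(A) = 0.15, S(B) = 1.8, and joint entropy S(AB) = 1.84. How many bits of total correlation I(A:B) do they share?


I(A:B) = S(A) + S(B) - S(AB)
= 0.15 + 1.8 - 1.84
= 0.1100

0.1100


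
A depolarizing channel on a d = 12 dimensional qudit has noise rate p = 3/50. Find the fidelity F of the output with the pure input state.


F = (1-p) + p/d
= (1 - 0.0600) + 0.0600/12
= 0.9400 + 0.0050
= 0.9450

0.9450


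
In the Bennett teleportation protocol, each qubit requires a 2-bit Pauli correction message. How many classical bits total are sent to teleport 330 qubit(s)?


Quantum teleportation requires 2 classical bits per qubit teleported.
330 qubit(s) -> 2 * 330 = 660 classical bits

660


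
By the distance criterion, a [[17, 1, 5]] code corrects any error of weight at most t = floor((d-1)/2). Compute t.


Code parameters: [[17, 1, 5]], distance d = 5.
Number of correctable errors = floor((d-1)/2)
= floor((5 - 1)/2)
= floor(4/2)
= 2

2


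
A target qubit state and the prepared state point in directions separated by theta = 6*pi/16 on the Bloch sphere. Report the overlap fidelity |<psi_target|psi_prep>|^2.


For states separated by angle theta on Bloch sphere:
F = cos^2(theta/2)
theta = 6*pi/16 = 1.1781
theta/2 = 0.5890
cos(theta/2) = 0.8315
F = 0.6913

0.6913


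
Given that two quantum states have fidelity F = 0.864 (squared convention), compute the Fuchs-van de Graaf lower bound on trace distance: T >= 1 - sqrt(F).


Fuchs-van de Graaf (squared-fidelity convention): 1 - sqrt(F) <= T <= sqrt(1 - F).
Lower bound: T >= 1 - sqrt(F)
sqrt(F) = sqrt(0.864) = 0.9295
T >= 1 - 0.9295
T >= 0.0705

0.0705


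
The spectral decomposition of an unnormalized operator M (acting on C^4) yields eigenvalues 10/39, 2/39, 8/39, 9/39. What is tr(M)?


tr(M) = sum of eigenvalues
= 10/39 + 2/39 + 8/39 + 9/39
= 29/39
= 0.7436

0.7436


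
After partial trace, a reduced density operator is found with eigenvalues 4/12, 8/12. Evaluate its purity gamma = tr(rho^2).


tr(rho^2) = sum of eigenvalues squared
= (4/12)^2 + (8/12)^2
= (16 + 64) / 144
= 80/144
= 0.5556

0.5556


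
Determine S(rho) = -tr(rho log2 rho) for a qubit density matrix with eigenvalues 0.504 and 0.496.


S = -p*log2(p) - (1-p)*log2(1-p)
p = 0.5040, 1-p = 0.4960
= -0.5040 * log2(0.5040) - 0.4960 * log2(0.4960)
= -(-0.4982) - (-0.5017)
= 1.0000

1.0000


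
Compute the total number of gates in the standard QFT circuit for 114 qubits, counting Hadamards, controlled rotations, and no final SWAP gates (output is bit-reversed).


Hadamard gates: 114
Controlled rotations: n*(n-1)/2 = 114*113/2 = 6441
SWAP gates: 0 (omitted)
Total = 114 + 6441
= 6555

6555


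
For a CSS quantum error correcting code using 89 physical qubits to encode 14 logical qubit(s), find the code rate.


Code rate R = k/n
= 14/89
= 0.1573

0.1573


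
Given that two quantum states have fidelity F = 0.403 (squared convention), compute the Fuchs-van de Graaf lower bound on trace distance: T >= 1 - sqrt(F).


Fuchs-van de Graaf (squared-fidelity convention): 1 - sqrt(F) <= T <= sqrt(1 - F).
Lower bound: T >= 1 - sqrt(F)
sqrt(F) = sqrt(0.403) = 0.6348
T >= 1 - 0.6348
T >= 0.3652

0.3652


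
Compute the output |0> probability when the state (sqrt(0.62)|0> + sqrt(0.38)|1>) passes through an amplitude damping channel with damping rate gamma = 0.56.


For amplitude damping with parameter gamma on state sqrt(a)|0> + sqrt(b)|1>:
alpha^2 = 0.62, beta^2 = 0.38
P(|0>) = alpha^2 + gamma * beta^2
= 0.62 + 0.56 * 0.38
= 0.62 + 0.2128
= 0.8328

0.8328


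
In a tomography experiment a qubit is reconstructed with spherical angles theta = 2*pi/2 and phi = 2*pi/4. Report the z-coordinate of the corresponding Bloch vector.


theta = 3.1416, phi = 1.5708
r_z = cos(theta) = -1.0000

-1.0000


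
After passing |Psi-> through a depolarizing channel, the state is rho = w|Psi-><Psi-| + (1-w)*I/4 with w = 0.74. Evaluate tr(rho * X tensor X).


|Psi-> = (|01> - |10>)/sqrt(2)
For the pure Bell state, <X_A X_B> = -1 (Bell-state Pauli correlator).
The maximally-mixed part I/4 has tr(I/4 * P tensor P) = 0 for any traceless Pauli P.
So <X_A X_B>_rho = w * (-1) + (1 - w) * 0
= 0.74 * (-1)
= -0.7400

-0.7400


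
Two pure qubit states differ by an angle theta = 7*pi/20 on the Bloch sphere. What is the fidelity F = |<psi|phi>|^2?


For states separated by angle theta on Bloch sphere:
F = cos^2(theta/2)
theta = 7*pi/20 = 1.0996
theta/2 = 0.5498
cos(theta/2) = 0.8526
F = 0.7270

0.7270


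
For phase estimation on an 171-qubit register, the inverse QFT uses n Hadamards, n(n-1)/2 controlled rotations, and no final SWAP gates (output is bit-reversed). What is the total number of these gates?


Hadamard gates: 171
Controlled rotations: n*(n-1)/2 = 171*170/2 = 14535
SWAP gates: 0 (omitted)
Total = 171 + 14535
= 14706

14706


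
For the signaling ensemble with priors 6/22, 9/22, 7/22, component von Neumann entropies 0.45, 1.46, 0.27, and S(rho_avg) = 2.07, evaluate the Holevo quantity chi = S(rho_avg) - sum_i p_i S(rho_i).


chi = S(rho) - sum_i p_i * S(rho_i)
Weighted entropy = 6/22 * 0.45 + 9/22 * 1.46 + 7/22 * 0.27
= 0.8059
chi = 2.07 - 0.8059
= 1.2641

1.2641


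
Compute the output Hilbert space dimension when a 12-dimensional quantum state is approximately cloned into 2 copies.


Output space = H^(tensor 2) where dim(H) = 12
dim = 12^2
= 144

144


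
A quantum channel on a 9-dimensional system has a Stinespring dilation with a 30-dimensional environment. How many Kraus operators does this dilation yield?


Tracing out the environment in an orthonormal basis {|i>_E} gives Kraus operators K_i = <i|_E U |0>_E.
Number of Kraus operators = dim(H_env) = d_env
= 30

30
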